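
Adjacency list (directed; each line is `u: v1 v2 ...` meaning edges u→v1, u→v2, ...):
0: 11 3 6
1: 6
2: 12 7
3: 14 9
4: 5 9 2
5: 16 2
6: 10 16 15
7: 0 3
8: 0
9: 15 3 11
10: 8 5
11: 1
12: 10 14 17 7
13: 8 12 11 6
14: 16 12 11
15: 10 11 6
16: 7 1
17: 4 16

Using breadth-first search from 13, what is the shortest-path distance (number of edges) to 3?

Level 0: 13
Level 1: 6, 8, 11, 12
Level 2: 0, 1, 7, 10, 14, 15, 16, 17
Level 3: 3, 4, 5
Level 4: 2, 9
3 first appears at level 3.

3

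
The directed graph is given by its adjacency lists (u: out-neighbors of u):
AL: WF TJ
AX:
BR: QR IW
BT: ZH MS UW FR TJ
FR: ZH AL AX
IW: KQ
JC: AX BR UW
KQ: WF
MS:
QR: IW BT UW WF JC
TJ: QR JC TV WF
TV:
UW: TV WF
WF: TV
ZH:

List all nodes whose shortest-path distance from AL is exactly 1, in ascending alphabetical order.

TJ, WF

Level 0: AL
Level 1: TJ, WF
Level 2: JC, QR, TV
Level 3: AX, BR, BT, IW, UW
Level 4: FR, KQ, MS, ZH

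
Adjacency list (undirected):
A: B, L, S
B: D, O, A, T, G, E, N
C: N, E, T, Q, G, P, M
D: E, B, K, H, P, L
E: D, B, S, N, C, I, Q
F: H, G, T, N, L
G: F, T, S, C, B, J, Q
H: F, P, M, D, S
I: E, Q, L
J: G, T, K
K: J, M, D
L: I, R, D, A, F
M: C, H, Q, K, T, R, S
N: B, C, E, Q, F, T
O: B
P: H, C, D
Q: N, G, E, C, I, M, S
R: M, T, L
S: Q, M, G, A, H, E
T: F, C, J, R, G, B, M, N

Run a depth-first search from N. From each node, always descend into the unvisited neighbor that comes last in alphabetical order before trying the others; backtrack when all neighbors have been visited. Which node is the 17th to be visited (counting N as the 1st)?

Visit N
N → T
T → R
R → M
M → S
S → Q
Q → I
I → L
L → F
F → H
H → P
P → D
D → K
K → J
J → G
G → C
C → E
E → B
B → O
B → A

Visit order: N, T, R, M, S, Q, I, L, F, H, P, D, K, J, G, C, E, B, O, A

E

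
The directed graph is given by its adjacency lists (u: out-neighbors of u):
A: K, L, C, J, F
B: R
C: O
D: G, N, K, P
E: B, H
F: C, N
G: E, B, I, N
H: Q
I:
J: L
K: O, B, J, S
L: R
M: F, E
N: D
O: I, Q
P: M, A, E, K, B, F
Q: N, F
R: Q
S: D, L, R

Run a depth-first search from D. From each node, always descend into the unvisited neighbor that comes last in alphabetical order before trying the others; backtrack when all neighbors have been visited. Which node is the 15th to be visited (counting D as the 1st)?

S

Visit D
D → P
P → M
M → F
F → N
F → C
C → O
O → Q
O → I
M → E
E → H
E → B
B → R
P → K
K → S
S → L
K → J
P → A
D → G

Visit order: D, P, M, F, N, C, O, Q, I, E, H, B, R, K, S, L, J, A, G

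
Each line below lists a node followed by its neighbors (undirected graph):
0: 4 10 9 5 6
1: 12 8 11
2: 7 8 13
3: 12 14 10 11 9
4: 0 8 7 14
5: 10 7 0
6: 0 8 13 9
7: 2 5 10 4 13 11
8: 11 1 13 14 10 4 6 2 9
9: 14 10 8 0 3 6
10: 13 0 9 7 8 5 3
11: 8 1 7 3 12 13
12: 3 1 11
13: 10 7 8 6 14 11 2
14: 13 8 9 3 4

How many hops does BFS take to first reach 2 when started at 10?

Level 0: 10
Level 1: 0, 3, 5, 7, 8, 9, 13
Level 2: 1, 2, 4, 6, 11, 12, 14
2 first appears at level 2.

2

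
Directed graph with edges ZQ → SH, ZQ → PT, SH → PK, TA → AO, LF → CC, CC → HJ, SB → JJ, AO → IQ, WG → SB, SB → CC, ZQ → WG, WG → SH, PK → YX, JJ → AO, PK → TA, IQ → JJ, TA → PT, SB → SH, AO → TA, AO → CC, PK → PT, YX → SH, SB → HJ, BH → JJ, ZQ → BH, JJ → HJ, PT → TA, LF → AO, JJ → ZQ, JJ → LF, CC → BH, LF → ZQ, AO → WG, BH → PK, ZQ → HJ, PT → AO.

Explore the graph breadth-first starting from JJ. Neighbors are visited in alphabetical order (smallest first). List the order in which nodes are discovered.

Visit JJ; enqueue AO, HJ, LF, ZQ → queue [AO, HJ, LF, ZQ]
Visit AO; enqueue CC, IQ, TA, WG → queue [HJ, LF, ZQ, CC, IQ, TA, WG]
Visit HJ → queue [LF, ZQ, CC, IQ, TA, WG]
Visit LF → queue [ZQ, CC, IQ, TA, WG]
Visit ZQ; enqueue BH, PT, SH → queue [CC, IQ, TA, WG, BH, PT, SH]
Visit CC → queue [IQ, TA, WG, BH, PT, SH]
Visit IQ → queue [TA, WG, BH, PT, SH]
Visit TA → queue [WG, BH, PT, SH]
Visit WG; enqueue SB → queue [BH, PT, SH, SB]
Visit BH; enqueue PK → queue [PT, SH, SB, PK]
Visit PT → queue [SH, SB, PK]
Visit SH → queue [SB, PK]
Visit SB → queue [PK]
Visit PK; enqueue YX → queue [YX]
Visit YX → queue []

JJ -> AO -> HJ -> LF -> ZQ -> CC -> IQ -> TA -> WG -> BH -> PT -> SH -> SB -> PK -> YX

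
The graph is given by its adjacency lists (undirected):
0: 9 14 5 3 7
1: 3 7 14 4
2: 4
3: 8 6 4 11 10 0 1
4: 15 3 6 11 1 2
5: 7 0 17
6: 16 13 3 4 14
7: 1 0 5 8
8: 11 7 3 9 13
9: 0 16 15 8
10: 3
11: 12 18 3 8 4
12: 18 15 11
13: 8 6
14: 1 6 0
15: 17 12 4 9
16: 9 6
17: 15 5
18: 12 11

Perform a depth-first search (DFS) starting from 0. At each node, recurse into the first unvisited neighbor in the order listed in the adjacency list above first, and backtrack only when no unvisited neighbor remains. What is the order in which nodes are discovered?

Visit 0
0 → 9
9 → 16
16 → 6
6 → 13
13 → 8
8 → 11
11 → 12
12 → 18
12 → 15
15 → 17
17 → 5
5 → 7
7 → 1
1 → 3
3 → 4
4 → 2
3 → 10
1 → 14

0 → 9 → 16 → 6 → 13 → 8 → 11 → 12 → 18 → 15 → 17 → 5 → 7 → 1 → 3 → 4 → 2 → 10 → 14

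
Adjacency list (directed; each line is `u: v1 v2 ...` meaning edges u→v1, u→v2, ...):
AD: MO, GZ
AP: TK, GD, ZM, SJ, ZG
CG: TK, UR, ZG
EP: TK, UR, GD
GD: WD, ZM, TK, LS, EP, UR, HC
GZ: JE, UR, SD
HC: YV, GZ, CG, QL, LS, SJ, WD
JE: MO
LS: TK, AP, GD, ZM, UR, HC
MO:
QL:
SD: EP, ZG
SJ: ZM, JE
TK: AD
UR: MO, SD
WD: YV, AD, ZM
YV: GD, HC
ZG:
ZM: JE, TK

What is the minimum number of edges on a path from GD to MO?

Level 0: GD
Level 1: EP, HC, LS, TK, UR, WD, ZM
Level 2: AD, AP, CG, GZ, JE, MO, QL, SD, SJ, YV
Level 3: ZG
MO first appears at level 2.

2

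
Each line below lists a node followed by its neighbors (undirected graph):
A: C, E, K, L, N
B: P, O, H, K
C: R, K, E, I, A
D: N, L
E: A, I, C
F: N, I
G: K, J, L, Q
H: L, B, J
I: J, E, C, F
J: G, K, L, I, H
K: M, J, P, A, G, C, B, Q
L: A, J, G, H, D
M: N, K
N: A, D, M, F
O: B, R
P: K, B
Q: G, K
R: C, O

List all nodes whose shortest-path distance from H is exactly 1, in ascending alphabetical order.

B, J, L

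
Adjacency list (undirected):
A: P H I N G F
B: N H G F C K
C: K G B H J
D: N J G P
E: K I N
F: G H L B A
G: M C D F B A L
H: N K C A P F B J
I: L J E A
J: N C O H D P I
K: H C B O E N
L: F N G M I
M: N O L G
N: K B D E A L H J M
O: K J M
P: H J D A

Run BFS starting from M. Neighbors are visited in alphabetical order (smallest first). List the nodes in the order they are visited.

M G L N O A B C D F I E H J K P

Visit M; enqueue G, L, N, O → queue [G, L, N, O]
Visit G; enqueue A, B, C, D, F → queue [L, N, O, A, B, C, D, F]
Visit L; enqueue I → queue [N, O, A, B, C, D, F, I]
Visit N; enqueue E, H, J, K → queue [O, A, B, C, D, F, I, E, H, J, K]
Visit O → queue [A, B, C, D, F, I, E, H, J, K]
Visit A; enqueue P → queue [B, C, D, F, I, E, H, J, K, P]
Visit B → queue [C, D, F, I, E, H, J, K, P]
Visit C → queue [D, F, I, E, H, J, K, P]
Visit D → queue [F, I, E, H, J, K, P]
Visit F → queue [I, E, H, J, K, P]
Visit I → queue [E, H, J, K, P]
Visit E → queue [H, J, K, P]
Visit H → queue [J, K, P]
Visit J → queue [K, P]
Visit K → queue [P]
Visit P → queue []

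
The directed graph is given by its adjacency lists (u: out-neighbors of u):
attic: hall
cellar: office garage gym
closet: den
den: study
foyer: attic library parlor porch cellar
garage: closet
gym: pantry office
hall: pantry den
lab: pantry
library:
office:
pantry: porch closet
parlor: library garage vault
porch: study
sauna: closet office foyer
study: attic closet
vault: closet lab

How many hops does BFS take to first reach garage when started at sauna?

3

Level 0: sauna
Level 1: closet, foyer, office
Level 2: attic, cellar, den, library, parlor, porch
Level 3: garage, gym, hall, study, vault
Level 4: lab, pantry
garage first appears at level 3.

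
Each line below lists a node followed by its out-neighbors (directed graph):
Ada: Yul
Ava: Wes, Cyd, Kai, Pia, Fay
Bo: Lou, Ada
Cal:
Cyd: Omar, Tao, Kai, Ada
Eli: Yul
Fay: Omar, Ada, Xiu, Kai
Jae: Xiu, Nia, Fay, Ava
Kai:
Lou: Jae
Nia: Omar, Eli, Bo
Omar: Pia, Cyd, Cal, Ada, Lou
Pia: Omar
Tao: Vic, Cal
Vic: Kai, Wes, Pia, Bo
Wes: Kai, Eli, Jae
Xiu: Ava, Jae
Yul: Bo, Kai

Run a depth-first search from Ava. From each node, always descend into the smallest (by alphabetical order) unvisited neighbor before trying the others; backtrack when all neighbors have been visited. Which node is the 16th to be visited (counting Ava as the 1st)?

Visit Ava
Ava → Cyd
Cyd → Ada
Ada → Yul
Yul → Bo
Bo → Lou
Lou → Jae
Jae → Fay
Fay → Kai
Fay → Omar
Omar → Cal
Omar → Pia
Fay → Xiu
Jae → Nia
Nia → Eli
Cyd → Tao
Tao → Vic
Vic → Wes

Visit order: Ava, Cyd, Ada, Yul, Bo, Lou, Jae, Fay, Kai, Omar, Cal, Pia, Xiu, Nia, Eli, Tao, Vic, Wes

Tao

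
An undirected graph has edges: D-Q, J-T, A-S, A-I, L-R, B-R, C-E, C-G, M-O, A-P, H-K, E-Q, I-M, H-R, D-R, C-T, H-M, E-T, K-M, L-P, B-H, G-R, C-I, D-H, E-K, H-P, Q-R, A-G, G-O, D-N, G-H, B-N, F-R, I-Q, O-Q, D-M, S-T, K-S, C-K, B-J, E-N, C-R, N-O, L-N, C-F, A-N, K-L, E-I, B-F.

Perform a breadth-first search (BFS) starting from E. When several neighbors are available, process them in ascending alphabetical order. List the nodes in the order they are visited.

Visit E; enqueue C, I, K, N, Q, T → queue [C, I, K, N, Q, T]
Visit C; enqueue F, G, R → queue [I, K, N, Q, T, F, G, R]
Visit I; enqueue A, M → queue [K, N, Q, T, F, G, R, A, M]
Visit K; enqueue H, L, S → queue [N, Q, T, F, G, R, A, M, H, L, S]
Visit N; enqueue B, D, O → queue [Q, T, F, G, R, A, M, H, L, S, B, D, O]
Visit Q → queue [T, F, G, R, A, M, H, L, S, B, D, O]
Visit T; enqueue J → queue [F, G, R, A, M, H, L, S, B, D, O, J]
Visit F → queue [G, R, A, M, H, L, S, B, D, O, J]
Visit G → queue [R, A, M, H, L, S, B, D, O, J]
Visit R → queue [A, M, H, L, S, B, D, O, J]
Visit A; enqueue P → queue [M, H, L, S, B, D, O, J, P]
Visit M → queue [H, L, S, B, D, O, J, P]
Visit H → queue [L, S, B, D, O, J, P]
Visit L → queue [S, B, D, O, J, P]
Visit S → queue [B, D, O, J, P]
Visit B → queue [D, O, J, P]
Visit D → queue [O, J, P]
Visit O → queue [J, P]
Visit J → queue [P]
Visit P → queue []

E, C, I, K, N, Q, T, F, G, R, A, M, H, L, S, B, D, O, J, P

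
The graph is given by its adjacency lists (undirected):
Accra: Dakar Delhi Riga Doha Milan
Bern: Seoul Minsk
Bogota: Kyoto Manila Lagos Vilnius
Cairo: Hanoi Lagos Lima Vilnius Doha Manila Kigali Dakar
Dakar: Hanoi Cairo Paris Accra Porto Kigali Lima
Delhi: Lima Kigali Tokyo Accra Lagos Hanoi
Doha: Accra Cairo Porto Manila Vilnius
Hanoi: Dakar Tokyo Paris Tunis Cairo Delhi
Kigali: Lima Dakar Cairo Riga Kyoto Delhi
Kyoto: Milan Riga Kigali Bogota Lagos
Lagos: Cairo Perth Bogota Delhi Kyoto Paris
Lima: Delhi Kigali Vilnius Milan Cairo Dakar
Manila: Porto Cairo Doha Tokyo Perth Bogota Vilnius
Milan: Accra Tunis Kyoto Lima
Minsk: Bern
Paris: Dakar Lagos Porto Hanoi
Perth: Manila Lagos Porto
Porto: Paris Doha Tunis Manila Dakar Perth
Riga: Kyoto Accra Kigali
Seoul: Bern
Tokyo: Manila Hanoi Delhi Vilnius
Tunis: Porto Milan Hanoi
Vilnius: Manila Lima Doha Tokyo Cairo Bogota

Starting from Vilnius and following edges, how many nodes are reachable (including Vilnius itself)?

BFS from Vilnius visits: Vilnius, Tokyo, Manila, Lima, Doha, Cairo, Bogota, Hanoi, Delhi, Porto, Perth, Milan, Kigali, Dakar, Accra, Lagos, Kyoto, Tunis, Paris, Riga
Reachable nodes: 20 of 23 total.

20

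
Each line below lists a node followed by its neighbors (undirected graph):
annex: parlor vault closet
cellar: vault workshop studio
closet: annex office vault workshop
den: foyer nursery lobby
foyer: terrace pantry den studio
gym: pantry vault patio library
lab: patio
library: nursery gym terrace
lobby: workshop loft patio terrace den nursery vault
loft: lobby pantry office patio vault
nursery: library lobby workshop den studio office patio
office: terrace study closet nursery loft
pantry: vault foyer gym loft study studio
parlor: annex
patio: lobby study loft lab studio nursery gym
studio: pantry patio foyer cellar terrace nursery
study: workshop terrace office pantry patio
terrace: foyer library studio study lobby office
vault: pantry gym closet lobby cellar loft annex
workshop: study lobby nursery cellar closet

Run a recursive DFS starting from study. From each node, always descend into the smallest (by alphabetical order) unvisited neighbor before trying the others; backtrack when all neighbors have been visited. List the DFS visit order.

study -> office -> closet -> annex -> parlor -> vault -> cellar -> studio -> foyer -> den -> lobby -> loft -> pantry -> gym -> library -> nursery -> patio -> lab -> workshop -> terrace

Visit study
study → office
office → closet
closet → annex
annex → parlor
annex → vault
vault → cellar
cellar → studio
studio → foyer
foyer → den
den → lobby
lobby → loft
loft → pantry
pantry → gym
gym → library
library → nursery
nursery → patio
patio → lab
nursery → workshop
library → terrace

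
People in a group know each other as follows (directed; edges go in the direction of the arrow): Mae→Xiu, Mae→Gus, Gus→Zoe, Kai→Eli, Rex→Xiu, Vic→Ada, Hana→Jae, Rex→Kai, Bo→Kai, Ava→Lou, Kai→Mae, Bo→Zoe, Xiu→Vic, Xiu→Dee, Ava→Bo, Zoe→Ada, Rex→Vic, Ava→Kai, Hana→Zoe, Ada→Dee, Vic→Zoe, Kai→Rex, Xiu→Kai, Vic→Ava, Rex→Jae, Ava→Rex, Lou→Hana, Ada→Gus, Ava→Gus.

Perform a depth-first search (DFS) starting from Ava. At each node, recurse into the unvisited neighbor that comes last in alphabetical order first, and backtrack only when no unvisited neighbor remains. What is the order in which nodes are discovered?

Visit Ava
Ava → Rex
Rex → Xiu
Xiu → Vic
Vic → Zoe
Zoe → Ada
Ada → Gus
Ada → Dee
Xiu → Kai
Kai → Mae
Kai → Eli
Rex → Jae
Ava → Lou
Lou → Hana
Ava → Bo

Ava Rex Xiu Vic Zoe Ada Gus Dee Kai Mae Eli Jae Lou Hana Bo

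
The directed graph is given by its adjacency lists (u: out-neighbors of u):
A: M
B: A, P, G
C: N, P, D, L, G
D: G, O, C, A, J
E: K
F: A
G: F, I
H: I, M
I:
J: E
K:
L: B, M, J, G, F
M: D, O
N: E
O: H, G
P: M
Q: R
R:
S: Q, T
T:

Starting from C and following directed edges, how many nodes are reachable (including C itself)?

16

BFS from C visits: C, D, G, L, N, P, A, J, O, F, I, B, M, E, H, K
Reachable nodes: 16 of 20 total.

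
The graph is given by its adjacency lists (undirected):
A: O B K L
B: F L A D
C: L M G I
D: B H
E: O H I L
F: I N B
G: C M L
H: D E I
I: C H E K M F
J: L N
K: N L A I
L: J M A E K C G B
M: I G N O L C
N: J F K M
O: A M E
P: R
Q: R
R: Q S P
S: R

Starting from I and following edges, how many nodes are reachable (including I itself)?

BFS from I visits: I, M, K, H, F, E, C, O, N, L, G, A, D, B, J
Reachable nodes: 15 of 19 total.

15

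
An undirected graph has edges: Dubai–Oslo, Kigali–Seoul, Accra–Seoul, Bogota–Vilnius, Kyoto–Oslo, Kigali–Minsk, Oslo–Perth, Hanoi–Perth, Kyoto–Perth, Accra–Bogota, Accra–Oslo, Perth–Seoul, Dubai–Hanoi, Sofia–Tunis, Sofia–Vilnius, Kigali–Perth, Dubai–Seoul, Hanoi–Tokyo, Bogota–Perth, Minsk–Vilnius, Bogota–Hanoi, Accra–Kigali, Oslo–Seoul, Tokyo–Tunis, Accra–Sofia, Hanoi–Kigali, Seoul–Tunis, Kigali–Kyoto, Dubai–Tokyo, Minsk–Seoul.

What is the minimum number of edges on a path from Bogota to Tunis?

Level 0: Bogota
Level 1: Accra, Hanoi, Perth, Vilnius
Level 2: Dubai, Kigali, Kyoto, Minsk, Oslo, Seoul, Sofia, Tokyo
Level 3: Tunis
Tunis first appears at level 3.

3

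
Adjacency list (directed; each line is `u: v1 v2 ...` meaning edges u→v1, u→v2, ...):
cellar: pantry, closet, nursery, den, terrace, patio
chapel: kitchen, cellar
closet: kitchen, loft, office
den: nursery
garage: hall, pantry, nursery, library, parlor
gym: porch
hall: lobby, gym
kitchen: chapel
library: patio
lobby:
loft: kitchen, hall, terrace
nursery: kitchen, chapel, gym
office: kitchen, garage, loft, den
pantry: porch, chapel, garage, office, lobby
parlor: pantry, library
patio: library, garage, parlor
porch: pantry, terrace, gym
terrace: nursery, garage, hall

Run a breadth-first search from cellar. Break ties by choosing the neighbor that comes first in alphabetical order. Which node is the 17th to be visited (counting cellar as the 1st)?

parlor

Visit cellar; enqueue closet, den, nursery, pantry, patio, terrace → queue [closet, den, nursery, pantry, patio, terrace]
Visit closet; enqueue kitchen, loft, office → queue [den, nursery, pantry, patio, terrace, kitchen, loft, office]
Visit den → queue [nursery, pantry, patio, terrace, kitchen, loft, office]
Visit nursery; enqueue chapel, gym → queue [pantry, patio, terrace, kitchen, loft, office, chapel, gym]
Visit pantry; enqueue garage, lobby, porch → queue [patio, terrace, kitchen, loft, office, chapel, gym, garage, lobby, porch]
Visit patio; enqueue library, parlor → queue [terrace, kitchen, loft, office, chapel, gym, garage, lobby, porch, library, parlor]
Visit terrace; enqueue hall → queue [kitchen, loft, office, chapel, gym, garage, lobby, porch, library, parlor, hall]
Visit kitchen → queue [loft, office, chapel, gym, garage, lobby, porch, library, parlor, hall]
Visit loft → queue [office, chapel, gym, garage, lobby, porch, library, parlor, hall]
Visit office → queue [chapel, gym, garage, lobby, porch, library, parlor, hall]
Visit chapel → queue [gym, garage, lobby, porch, library, parlor, hall]
Visit gym → queue [garage, lobby, porch, library, parlor, hall]
Visit garage → queue [lobby, porch, library, parlor, hall]
Visit lobby → queue [porch, library, parlor, hall]
Visit porch → queue [library, parlor, hall]
Visit library → queue [parlor, hall]
Visit parlor → queue [hall]
Visit hall → queue []

Visit order: cellar, closet, den, nursery, pantry, patio, terrace, kitchen, loft, office, chapel, gym, garage, lobby, porch, library, parlor, hall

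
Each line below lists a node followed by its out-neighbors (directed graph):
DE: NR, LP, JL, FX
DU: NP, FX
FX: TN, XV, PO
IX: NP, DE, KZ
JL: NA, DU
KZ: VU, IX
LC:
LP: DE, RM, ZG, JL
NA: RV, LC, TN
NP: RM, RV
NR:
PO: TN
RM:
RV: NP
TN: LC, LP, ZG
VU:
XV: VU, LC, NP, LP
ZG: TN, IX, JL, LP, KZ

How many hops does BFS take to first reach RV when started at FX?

3

Level 0: FX
Level 1: PO, TN, XV
Level 2: LC, LP, NP, VU, ZG
Level 3: DE, IX, JL, KZ, RM, RV
Level 4: DU, NA, NR
RV first appears at level 3.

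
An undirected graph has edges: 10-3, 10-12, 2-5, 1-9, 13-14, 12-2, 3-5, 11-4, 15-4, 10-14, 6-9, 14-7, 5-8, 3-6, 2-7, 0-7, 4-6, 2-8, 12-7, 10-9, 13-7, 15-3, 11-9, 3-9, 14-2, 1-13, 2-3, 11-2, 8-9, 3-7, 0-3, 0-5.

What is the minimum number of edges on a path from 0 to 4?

Level 0: 0
Level 1: 3, 5, 7
Level 2: 2, 6, 8, 9, 10, 12, 13, 14, 15
Level 3: 1, 4, 11
4 first appears at level 3.

3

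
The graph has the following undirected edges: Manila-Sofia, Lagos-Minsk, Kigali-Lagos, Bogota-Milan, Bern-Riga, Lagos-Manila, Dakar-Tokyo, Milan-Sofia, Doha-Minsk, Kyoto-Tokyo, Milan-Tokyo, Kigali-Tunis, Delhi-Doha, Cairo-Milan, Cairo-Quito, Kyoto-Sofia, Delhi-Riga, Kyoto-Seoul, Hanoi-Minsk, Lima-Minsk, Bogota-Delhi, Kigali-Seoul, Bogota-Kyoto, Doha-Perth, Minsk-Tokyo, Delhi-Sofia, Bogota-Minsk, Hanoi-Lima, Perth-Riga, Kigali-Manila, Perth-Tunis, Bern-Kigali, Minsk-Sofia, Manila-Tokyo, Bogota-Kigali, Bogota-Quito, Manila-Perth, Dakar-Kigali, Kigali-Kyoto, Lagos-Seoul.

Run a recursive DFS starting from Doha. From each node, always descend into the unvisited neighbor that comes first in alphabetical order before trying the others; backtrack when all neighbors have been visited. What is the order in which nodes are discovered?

Doha, Delhi, Bogota, Kigali, Bern, Riga, Perth, Manila, Lagos, Minsk, Hanoi, Lima, Sofia, Kyoto, Seoul, Tokyo, Dakar, Milan, Cairo, Quito, Tunis

Visit Doha
Doha → Delhi
Delhi → Bogota
Bogota → Kigali
Kigali → Bern
Bern → Riga
Riga → Perth
Perth → Manila
Manila → Lagos
Lagos → Minsk
Minsk → Hanoi
Hanoi → Lima
Minsk → Sofia
Sofia → Kyoto
Kyoto → Seoul
Kyoto → Tokyo
Tokyo → Dakar
Tokyo → Milan
Milan → Cairo
Cairo → Quito
Perth → Tunis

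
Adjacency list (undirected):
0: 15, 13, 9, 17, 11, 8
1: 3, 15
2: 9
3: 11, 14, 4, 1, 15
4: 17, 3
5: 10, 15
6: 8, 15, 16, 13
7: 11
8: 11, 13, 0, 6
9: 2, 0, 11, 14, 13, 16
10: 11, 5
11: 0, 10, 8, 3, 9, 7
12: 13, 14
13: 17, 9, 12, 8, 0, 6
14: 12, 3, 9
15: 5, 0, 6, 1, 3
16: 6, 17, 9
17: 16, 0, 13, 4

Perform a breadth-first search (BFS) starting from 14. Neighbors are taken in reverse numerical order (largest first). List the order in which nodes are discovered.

14, 12, 9, 3, 13, 16, 11, 2, 0, 15, 4, 1, 17, 8, 6, 10, 7, 5

Visit 14; enqueue 12, 9, 3 → queue [12, 9, 3]
Visit 12; enqueue 13 → queue [9, 3, 13]
Visit 9; enqueue 16, 11, 2, 0 → queue [3, 13, 16, 11, 2, 0]
Visit 3; enqueue 15, 4, 1 → queue [13, 16, 11, 2, 0, 15, 4, 1]
Visit 13; enqueue 17, 8, 6 → queue [16, 11, 2, 0, 15, 4, 1, 17, 8, 6]
Visit 16 → queue [11, 2, 0, 15, 4, 1, 17, 8, 6]
Visit 11; enqueue 10, 7 → queue [2, 0, 15, 4, 1, 17, 8, 6, 10, 7]
Visit 2 → queue [0, 15, 4, 1, 17, 8, 6, 10, 7]
Visit 0 → queue [15, 4, 1, 17, 8, 6, 10, 7]
Visit 15; enqueue 5 → queue [4, 1, 17, 8, 6, 10, 7, 5]
Visit 4 → queue [1, 17, 8, 6, 10, 7, 5]
Visit 1 → queue [17, 8, 6, 10, 7, 5]
Visit 17 → queue [8, 6, 10, 7, 5]
Visit 8 → queue [6, 10, 7, 5]
Visit 6 → queue [10, 7, 5]
Visit 10 → queue [7, 5]
Visit 7 → queue [5]
Visit 5 → queue []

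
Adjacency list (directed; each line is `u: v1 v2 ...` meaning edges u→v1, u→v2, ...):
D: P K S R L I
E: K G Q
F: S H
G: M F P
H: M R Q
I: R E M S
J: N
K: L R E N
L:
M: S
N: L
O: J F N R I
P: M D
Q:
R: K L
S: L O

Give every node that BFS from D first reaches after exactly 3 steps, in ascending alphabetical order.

Level 0: D
Level 1: I, K, L, P, R, S
Level 2: E, M, N, O
Level 3: F, G, J, Q
Level 4: H

F, G, J, Q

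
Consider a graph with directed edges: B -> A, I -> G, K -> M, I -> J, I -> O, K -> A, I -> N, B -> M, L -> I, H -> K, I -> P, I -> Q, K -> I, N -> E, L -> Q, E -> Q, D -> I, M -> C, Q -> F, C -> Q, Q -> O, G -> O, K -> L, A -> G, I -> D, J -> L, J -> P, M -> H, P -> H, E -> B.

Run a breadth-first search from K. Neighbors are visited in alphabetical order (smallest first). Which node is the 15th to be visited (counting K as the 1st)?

E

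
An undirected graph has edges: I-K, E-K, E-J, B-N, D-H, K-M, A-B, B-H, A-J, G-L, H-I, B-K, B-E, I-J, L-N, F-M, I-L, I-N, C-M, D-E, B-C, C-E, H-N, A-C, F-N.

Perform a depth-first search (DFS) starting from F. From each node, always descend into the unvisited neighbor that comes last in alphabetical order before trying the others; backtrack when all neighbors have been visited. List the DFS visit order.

F, N, L, I, K, M, C, E, J, A, B, H, D, G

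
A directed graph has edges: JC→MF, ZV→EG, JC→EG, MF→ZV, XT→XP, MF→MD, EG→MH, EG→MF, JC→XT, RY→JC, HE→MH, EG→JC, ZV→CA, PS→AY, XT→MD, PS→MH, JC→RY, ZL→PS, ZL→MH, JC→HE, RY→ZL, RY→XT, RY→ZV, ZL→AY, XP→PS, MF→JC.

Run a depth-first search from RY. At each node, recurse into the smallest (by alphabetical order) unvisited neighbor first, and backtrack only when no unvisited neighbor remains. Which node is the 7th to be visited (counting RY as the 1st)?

CA

Visit RY
RY → JC
JC → EG
EG → MF
MF → MD
MF → ZV
ZV → CA
EG → MH
JC → HE
JC → XT
XT → XP
XP → PS
PS → AY
RY → ZL

Visit order: RY, JC, EG, MF, MD, ZV, CA, MH, HE, XT, XP, PS, AY, ZL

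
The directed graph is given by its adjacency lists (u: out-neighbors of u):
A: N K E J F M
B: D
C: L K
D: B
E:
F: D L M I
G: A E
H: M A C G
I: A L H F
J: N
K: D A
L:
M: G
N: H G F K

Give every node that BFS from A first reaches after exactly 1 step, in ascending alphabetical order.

E, F, J, K, M, N

Level 0: A
Level 1: E, F, J, K, M, N
Level 2: D, G, H, I, L
Level 3: B, C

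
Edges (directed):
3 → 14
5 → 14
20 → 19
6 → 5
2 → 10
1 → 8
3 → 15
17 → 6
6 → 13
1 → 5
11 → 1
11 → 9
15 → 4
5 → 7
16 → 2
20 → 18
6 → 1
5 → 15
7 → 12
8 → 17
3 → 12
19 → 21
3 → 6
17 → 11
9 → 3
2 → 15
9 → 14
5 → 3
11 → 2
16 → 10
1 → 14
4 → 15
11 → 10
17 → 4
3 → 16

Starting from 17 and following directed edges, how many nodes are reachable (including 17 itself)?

BFS from 17 visits: 17, 4, 6, 11, 15, 1, 5, 13, 2, 9, 10, 8, 14, 3, 7, 12, 16
Reachable nodes: 17 of 21 total.

17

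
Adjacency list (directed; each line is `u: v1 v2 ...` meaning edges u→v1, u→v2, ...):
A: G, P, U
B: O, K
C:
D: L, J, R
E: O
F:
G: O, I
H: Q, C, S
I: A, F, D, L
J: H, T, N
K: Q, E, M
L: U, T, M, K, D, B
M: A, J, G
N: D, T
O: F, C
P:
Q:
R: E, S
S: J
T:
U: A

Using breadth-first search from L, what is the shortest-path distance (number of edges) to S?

3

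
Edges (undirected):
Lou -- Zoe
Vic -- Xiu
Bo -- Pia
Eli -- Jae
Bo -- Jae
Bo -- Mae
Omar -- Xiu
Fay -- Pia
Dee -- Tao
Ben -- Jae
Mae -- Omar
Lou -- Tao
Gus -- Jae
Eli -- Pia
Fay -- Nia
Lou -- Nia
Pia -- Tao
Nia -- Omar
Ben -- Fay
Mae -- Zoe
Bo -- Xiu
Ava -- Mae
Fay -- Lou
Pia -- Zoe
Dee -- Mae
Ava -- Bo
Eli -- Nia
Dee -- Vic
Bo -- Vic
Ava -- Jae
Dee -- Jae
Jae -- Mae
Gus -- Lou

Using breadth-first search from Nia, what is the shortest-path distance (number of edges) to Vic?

3

Level 0: Nia
Level 1: Eli, Fay, Lou, Omar
Level 2: Ben, Gus, Jae, Mae, Pia, Tao, Xiu, Zoe
Level 3: Ava, Bo, Dee, Vic
Vic first appears at level 3.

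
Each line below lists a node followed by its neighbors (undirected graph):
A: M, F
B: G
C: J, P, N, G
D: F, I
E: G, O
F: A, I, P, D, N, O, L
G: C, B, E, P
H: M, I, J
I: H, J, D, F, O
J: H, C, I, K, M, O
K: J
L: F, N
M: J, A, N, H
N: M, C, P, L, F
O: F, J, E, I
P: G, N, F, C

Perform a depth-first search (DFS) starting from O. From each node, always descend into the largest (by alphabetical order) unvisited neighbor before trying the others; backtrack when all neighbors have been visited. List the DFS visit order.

Visit O
O → J
J → M
M → N
N → P
P → G
G → E
G → C
G → B
P → F
F → L
F → I
I → H
I → D
F → A
J → K

O → J → M → N → P → G → E → C → B → F → L → I → H → D → A → K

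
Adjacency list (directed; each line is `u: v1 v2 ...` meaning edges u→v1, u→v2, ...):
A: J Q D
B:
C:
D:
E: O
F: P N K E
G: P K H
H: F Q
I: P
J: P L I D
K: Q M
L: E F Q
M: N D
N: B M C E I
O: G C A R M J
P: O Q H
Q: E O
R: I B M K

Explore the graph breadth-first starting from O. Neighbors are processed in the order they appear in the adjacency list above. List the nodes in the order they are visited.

Visit O; enqueue G, C, A, R, M, J → queue [G, C, A, R, M, J]
Visit G; enqueue P, K, H → queue [C, A, R, M, J, P, K, H]
Visit C → queue [A, R, M, J, P, K, H]
Visit A; enqueue Q, D → queue [R, M, J, P, K, H, Q, D]
Visit R; enqueue I, B → queue [M, J, P, K, H, Q, D, I, B]
Visit M; enqueue N → queue [J, P, K, H, Q, D, I, B, N]
Visit J; enqueue L → queue [P, K, H, Q, D, I, B, N, L]
Visit P → queue [K, H, Q, D, I, B, N, L]
Visit K → queue [H, Q, D, I, B, N, L]
Visit H; enqueue F → queue [Q, D, I, B, N, L, F]
Visit Q; enqueue E → queue [D, I, B, N, L, F, E]
Visit D → queue [I, B, N, L, F, E]
Visit I → queue [B, N, L, F, E]
Visit B → queue [N, L, F, E]
Visit N → queue [L, F, E]
Visit L → queue [F, E]
Visit F → queue [E]
Visit E → queue []

O, G, C, A, R, M, J, P, K, H, Q, D, I, B, N, L, F, E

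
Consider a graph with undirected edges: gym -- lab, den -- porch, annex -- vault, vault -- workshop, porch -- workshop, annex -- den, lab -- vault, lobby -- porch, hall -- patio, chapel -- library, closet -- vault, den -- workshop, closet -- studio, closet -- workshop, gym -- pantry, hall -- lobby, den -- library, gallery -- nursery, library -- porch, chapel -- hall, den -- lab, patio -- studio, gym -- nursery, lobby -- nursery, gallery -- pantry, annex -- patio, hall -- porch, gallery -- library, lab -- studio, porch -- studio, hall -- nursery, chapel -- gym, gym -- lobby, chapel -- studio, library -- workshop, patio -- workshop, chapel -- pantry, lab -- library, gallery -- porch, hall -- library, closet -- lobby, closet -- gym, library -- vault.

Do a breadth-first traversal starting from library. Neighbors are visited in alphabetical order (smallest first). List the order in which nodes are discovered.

Visit library; enqueue chapel, den, gallery, hall, lab, porch, vault, workshop → queue [chapel, den, gallery, hall, lab, porch, vault, workshop]
Visit chapel; enqueue gym, pantry, studio → queue [den, gallery, hall, lab, porch, vault, workshop, gym, pantry, studio]
Visit den; enqueue annex → queue [gallery, hall, lab, porch, vault, workshop, gym, pantry, studio, annex]
Visit gallery; enqueue nursery → queue [hall, lab, porch, vault, workshop, gym, pantry, studio, annex, nursery]
Visit hall; enqueue lobby, patio → queue [lab, porch, vault, workshop, gym, pantry, studio, annex, nursery, lobby, patio]
Visit lab → queue [porch, vault, workshop, gym, pantry, studio, annex, nursery, lobby, patio]
Visit porch → queue [vault, workshop, gym, pantry, studio, annex, nursery, lobby, patio]
Visit vault; enqueue closet → queue [workshop, gym, pantry, studio, annex, nursery, lobby, patio, closet]
Visit workshop → queue [gym, pantry, studio, annex, nursery, lobby, patio, closet]
Visit gym → queue [pantry, studio, annex, nursery, lobby, patio, closet]
Visit pantry → queue [studio, annex, nursery, lobby, patio, closet]
Visit studio → queue [annex, nursery, lobby, patio, closet]
Visit annex → queue [nursery, lobby, patio, closet]
Visit nursery → queue [lobby, patio, closet]
Visit lobby → queue [patio, closet]
Visit patio → queue [closet]
Visit closet → queue []

library → chapel → den → gallery → hall → lab → porch → vault → workshop → gym → pantry → studio → annex → nursery → lobby → patio → closet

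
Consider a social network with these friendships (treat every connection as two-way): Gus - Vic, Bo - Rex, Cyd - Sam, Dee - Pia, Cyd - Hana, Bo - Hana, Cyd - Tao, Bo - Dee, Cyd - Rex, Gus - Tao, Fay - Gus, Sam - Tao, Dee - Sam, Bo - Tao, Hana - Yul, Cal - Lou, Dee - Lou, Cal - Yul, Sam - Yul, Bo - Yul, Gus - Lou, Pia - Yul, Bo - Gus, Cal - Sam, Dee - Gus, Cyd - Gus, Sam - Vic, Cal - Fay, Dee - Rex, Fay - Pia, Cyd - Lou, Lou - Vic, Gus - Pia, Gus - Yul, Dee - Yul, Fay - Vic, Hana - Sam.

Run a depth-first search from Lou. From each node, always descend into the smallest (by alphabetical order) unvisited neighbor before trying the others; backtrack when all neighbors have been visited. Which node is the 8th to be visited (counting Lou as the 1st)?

Visit Lou
Lou → Cal
Cal → Fay
Fay → Gus
Gus → Bo
Bo → Dee
Dee → Pia
Pia → Yul
Yul → Hana
Hana → Cyd
Cyd → Rex
Cyd → Sam
Sam → Tao
Sam → Vic

Visit order: Lou, Cal, Fay, Gus, Bo, Dee, Pia, Yul, Hana, Cyd, Rex, Sam, Tao, Vic

Yul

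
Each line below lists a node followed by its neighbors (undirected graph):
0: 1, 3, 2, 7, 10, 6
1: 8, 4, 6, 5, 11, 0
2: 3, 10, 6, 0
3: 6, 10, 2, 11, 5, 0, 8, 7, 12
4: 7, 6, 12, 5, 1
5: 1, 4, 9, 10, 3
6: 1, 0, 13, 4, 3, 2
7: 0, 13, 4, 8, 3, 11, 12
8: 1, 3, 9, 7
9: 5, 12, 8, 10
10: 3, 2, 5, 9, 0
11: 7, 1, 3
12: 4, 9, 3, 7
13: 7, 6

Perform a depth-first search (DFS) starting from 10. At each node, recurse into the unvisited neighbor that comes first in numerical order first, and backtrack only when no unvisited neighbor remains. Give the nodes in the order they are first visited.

Visit 10
10 → 0
0 → 1
1 → 4
4 → 5
5 → 3
3 → 2
2 → 6
6 → 13
13 → 7
7 → 8
8 → 9
9 → 12
7 → 11

10 -> 0 -> 1 -> 4 -> 5 -> 3 -> 2 -> 6 -> 13 -> 7 -> 8 -> 9 -> 12 -> 11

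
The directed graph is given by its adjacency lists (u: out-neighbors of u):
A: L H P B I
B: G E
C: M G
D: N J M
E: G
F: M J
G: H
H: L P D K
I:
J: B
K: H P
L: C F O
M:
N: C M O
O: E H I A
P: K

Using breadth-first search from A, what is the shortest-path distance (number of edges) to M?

3

Level 0: A
Level 1: B, H, I, L, P
Level 2: C, D, E, F, G, K, O
Level 3: J, M, N
M first appears at level 3.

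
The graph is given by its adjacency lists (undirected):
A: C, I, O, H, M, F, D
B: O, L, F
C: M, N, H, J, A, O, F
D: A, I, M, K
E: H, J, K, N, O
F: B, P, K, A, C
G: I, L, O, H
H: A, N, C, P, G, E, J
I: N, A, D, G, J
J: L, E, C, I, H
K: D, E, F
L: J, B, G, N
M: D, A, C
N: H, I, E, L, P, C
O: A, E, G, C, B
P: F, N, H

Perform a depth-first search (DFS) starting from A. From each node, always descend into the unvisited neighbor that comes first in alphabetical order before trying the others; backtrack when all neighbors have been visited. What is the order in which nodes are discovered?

A, C, F, B, L, G, H, E, J, I, D, K, M, N, P, O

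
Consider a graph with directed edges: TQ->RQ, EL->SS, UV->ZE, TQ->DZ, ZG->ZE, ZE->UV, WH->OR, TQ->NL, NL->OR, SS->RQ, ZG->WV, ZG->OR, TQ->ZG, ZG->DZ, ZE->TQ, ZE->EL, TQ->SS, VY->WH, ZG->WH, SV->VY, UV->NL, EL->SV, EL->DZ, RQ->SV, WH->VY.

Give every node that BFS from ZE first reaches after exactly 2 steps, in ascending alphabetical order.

Level 0: ZE
Level 1: EL, TQ, UV
Level 2: DZ, NL, RQ, SS, SV, ZG
Level 3: OR, VY, WH, WV

DZ, NL, RQ, SS, SV, ZG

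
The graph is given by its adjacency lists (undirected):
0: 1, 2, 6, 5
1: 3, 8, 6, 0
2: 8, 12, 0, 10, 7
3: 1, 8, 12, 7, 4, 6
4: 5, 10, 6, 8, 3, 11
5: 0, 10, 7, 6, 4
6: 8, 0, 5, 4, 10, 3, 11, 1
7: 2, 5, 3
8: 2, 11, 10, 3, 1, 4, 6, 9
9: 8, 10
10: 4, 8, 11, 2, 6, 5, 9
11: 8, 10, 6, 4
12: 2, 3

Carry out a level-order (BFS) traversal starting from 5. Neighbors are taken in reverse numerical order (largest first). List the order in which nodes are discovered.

Visit 5; enqueue 10, 7, 6, 4, 0 → queue [10, 7, 6, 4, 0]
Visit 10; enqueue 11, 9, 8, 2 → queue [7, 6, 4, 0, 11, 9, 8, 2]
Visit 7; enqueue 3 → queue [6, 4, 0, 11, 9, 8, 2, 3]
Visit 6; enqueue 1 → queue [4, 0, 11, 9, 8, 2, 3, 1]
Visit 4 → queue [0, 11, 9, 8, 2, 3, 1]
Visit 0 → queue [11, 9, 8, 2, 3, 1]
Visit 11 → queue [9, 8, 2, 3, 1]
Visit 9 → queue [8, 2, 3, 1]
Visit 8 → queue [2, 3, 1]
Visit 2; enqueue 12 → queue [3, 1, 12]
Visit 3 → queue [1, 12]
Visit 1 → queue [12]
Visit 12 → queue []

5 -> 10 -> 7 -> 6 -> 4 -> 0 -> 11 -> 9 -> 8 -> 2 -> 3 -> 1 -> 12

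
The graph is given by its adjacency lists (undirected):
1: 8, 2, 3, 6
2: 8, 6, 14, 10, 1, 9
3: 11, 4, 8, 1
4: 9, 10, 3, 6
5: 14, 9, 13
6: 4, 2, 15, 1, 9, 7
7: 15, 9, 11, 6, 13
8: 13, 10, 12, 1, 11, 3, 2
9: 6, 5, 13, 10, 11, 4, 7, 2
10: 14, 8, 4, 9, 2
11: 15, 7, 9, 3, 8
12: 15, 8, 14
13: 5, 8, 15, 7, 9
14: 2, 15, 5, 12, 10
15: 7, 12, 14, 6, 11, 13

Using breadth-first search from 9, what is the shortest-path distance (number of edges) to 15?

2

Level 0: 9
Level 1: 2, 4, 5, 6, 7, 10, 11, 13
Level 2: 1, 3, 8, 14, 15
Level 3: 12
15 first appears at level 2.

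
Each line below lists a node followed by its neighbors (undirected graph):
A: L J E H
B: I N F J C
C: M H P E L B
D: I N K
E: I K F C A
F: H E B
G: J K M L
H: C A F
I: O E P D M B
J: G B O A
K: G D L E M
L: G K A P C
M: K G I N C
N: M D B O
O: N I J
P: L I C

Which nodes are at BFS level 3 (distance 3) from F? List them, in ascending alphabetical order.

Level 0: F
Level 1: B, E, H
Level 2: A, C, I, J, K, N
Level 3: D, G, L, M, O, P

D, G, L, M, O, P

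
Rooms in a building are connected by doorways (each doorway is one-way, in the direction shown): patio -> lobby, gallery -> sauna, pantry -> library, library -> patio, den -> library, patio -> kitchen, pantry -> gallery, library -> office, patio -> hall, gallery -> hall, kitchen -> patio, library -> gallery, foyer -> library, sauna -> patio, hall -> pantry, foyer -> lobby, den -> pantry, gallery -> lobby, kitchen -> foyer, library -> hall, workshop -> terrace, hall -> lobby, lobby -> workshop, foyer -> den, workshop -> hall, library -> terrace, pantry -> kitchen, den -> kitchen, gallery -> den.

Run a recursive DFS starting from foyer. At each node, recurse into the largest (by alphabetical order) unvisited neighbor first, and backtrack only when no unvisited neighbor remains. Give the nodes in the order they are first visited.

foyer -> lobby -> workshop -> terrace -> hall -> pantry -> library -> patio -> kitchen -> office -> gallery -> sauna -> den

Visit foyer
foyer → lobby
lobby → workshop
workshop → terrace
workshop → hall
hall → pantry
pantry → library
library → patio
patio → kitchen
library → office
library → gallery
gallery → sauna
gallery → den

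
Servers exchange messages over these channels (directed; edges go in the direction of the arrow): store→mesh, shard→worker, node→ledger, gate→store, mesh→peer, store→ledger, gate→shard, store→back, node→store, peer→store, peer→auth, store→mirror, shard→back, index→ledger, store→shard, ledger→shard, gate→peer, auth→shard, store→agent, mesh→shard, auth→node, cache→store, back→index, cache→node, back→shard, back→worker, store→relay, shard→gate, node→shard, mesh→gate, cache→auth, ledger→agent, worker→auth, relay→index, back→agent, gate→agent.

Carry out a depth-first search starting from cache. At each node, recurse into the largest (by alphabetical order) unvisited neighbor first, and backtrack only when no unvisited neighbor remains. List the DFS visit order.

cache -> store -> shard -> worker -> auth -> node -> ledger -> agent -> gate -> peer -> back -> index -> relay -> mirror -> mesh

Visit cache
cache → store
store → shard
shard → worker
worker → auth
auth → node
node → ledger
ledger → agent
shard → gate
gate → peer
shard → back
back → index
store → relay
store → mirror
store → mesh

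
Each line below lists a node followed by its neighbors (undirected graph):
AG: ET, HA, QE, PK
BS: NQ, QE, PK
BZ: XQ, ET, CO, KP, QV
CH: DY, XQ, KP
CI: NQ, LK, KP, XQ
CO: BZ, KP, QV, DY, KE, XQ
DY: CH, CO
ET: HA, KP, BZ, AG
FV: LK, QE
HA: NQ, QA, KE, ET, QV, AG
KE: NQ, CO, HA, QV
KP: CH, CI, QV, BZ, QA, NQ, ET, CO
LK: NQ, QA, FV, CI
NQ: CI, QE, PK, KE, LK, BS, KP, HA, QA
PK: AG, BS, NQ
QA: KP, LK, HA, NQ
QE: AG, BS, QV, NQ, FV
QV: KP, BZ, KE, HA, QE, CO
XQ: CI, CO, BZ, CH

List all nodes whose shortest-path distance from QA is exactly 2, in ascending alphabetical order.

AG, BS, BZ, CH, CI, CO, ET, FV, KE, PK, QE, QV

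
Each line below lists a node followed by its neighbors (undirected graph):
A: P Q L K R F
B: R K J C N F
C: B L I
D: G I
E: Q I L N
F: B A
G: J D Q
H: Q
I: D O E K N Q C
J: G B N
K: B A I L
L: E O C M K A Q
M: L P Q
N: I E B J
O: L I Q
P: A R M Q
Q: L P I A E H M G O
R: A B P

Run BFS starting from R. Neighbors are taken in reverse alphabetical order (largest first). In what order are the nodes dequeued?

Visit R; enqueue P, B, A → queue [P, B, A]
Visit P; enqueue Q, M → queue [B, A, Q, M]
Visit B; enqueue N, K, J, F, C → queue [A, Q, M, N, K, J, F, C]
Visit A; enqueue L → queue [Q, M, N, K, J, F, C, L]
Visit Q; enqueue O, I, H, G, E → queue [M, N, K, J, F, C, L, O, I, H, G, E]
Visit M → queue [N, K, J, F, C, L, O, I, H, G, E]
Visit N → queue [K, J, F, C, L, O, I, H, G, E]
Visit K → queue [J, F, C, L, O, I, H, G, E]
Visit J → queue [F, C, L, O, I, H, G, E]
Visit F → queue [C, L, O, I, H, G, E]
Visit C → queue [L, O, I, H, G, E]
Visit L → queue [O, I, H, G, E]
Visit O → queue [I, H, G, E]
Visit I; enqueue D → queue [H, G, E, D]
Visit H → queue [G, E, D]
Visit G → queue [E, D]
Visit E → queue [D]
Visit D → queue []

R P B A Q M N K J F C L O I H G E D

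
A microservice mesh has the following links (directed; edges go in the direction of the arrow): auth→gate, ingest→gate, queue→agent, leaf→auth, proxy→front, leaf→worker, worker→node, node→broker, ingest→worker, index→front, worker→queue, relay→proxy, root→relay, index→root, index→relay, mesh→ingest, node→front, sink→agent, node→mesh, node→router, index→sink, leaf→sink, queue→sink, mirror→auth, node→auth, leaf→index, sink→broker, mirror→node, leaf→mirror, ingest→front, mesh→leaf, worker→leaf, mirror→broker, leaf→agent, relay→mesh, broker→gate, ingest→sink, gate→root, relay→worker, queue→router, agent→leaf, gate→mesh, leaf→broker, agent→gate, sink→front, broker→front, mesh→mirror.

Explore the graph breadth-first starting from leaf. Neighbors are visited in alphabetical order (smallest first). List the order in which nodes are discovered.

leaf, agent, auth, broker, index, mirror, sink, worker, gate, front, relay, root, node, queue, mesh, proxy, router, ingest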